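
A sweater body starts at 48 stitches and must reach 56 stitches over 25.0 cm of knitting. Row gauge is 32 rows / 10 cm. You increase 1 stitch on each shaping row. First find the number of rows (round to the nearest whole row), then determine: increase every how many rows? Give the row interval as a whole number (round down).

Rows = 25.0 × 3.2 = 80.0 → 80 rows.
Stitches to add: 8 → 8 shaping rows (at 1 st each).
80 / 8 = 10.00 → every 10 rows.

Increase every 10th row.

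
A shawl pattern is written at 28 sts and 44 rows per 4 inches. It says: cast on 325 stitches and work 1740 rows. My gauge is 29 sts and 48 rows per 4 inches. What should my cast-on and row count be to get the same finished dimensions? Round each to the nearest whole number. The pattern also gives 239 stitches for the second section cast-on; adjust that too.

Cast on 337 stitches; work 1898 rows; second section cast-on 248 stitches.

Stitches: 325 × 29/28 = 336.61 → 337.
Rows: 1740 × 48/44 = 1898.18 → 1898.
second section cast-on: 239 × 29/28 = 247.54 → 248.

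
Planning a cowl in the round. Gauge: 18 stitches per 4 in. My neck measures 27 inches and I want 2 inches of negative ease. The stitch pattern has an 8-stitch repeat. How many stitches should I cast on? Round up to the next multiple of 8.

120 stitches.

Finished = 27 − 2 = 25 inches.
18 / 4 = 4.5 sts/in.
25 × 4.5 = 112.50 sts.
Next multiple of 8: 120.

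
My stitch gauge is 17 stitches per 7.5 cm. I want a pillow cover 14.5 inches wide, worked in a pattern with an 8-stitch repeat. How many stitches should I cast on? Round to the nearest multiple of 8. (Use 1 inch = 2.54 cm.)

80 stitches.

14.5 in = 14.5 × 2.54 = 36.83 cm.
17 / 7.5 = 2.267 sts/cm.
36.83 × 2.267 = 83.48 sts.
→ 80.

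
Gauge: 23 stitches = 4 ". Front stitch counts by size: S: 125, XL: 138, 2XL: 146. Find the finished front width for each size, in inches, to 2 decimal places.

23/4 = 5.75 sts per in.
S: 125 / 5.75 = 21.739 → 21.74 in.
XL: 138 / 5.75 = 24.000 → 24.00 in.
2XL: 146 / 5.75 = 25.391 → 25.39 in.

S 21.74 inches; XL 24.00 inches; 2XL 25.39 inches.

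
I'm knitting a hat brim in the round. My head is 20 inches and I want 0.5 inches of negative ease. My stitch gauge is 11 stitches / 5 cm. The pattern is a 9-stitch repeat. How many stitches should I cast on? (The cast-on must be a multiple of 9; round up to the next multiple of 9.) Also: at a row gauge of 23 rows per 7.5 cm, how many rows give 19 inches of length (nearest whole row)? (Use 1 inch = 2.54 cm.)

Finished = 20 − 0.5 = 19.5 inches.
19.5 inches × 2.54 = 49.53 cm.
11/5 = 2.2 sts per cm; 49.53 × 2.2 = 108.97 sts.
Next multiple of 9 → 117.
19 inches = 48.26 cm; × 3.067 = 148.00 → 148 rows.

Cast on 117 stitches; work 148 rows.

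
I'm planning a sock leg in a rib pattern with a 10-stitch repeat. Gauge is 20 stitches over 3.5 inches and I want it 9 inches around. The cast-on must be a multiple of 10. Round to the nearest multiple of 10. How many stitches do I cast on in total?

Cast on 50 stitches.

20 / 3.5 = 5.714 sts per inch.
9 × 5.714 = 51.43 sts.
Nearest multiple of 10: 50.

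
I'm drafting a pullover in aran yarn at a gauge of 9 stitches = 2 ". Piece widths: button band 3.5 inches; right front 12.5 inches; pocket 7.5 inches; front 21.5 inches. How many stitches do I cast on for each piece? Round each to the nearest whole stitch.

button band 16; right front 56; pocket 34; front 97.

Rate = 9/2 = 4.5 sts per in.
button band: 3.5 × 4.5 = 15.75 → 16.
right front: 12.5 × 4.5 = 56.25 → 56.
pocket: 7.5 × 4.5 = 33.75 → 34.
front: 21.5 × 4.5 = 96.75 → 97.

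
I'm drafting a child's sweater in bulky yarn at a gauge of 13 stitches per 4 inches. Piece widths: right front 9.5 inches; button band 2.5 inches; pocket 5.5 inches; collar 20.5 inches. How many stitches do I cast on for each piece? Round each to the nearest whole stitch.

Rate = 13/4 = 3.25 sts per in.
right front: 9.5 × 3.25 = 30.88 → 31.
button band: 2.5 × 3.25 = 8.12 → 8.
pocket: 5.5 × 3.25 = 17.88 → 18.
collar: 20.5 × 3.25 = 66.62 → 67.

right front 31; button band 8; pocket 18; collar 67.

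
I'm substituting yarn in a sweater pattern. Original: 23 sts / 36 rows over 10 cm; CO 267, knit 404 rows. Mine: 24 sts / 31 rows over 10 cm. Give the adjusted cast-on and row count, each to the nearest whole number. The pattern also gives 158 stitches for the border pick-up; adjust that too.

Cast on 279 stitches; work 348 rows; border pick-up 165 stitches.

Stitches: 267 × 24/23 = 278.61 → 279.
Rows: 404 × 31/36 = 347.89 → 348.
border pick-up: 158 × 24/23 = 164.87 → 165.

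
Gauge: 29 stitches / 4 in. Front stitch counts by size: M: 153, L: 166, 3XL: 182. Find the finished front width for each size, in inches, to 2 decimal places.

29/4 = 7.25 sts per in.
M: 153 / 7.25 = 21.103 → 21.10 in.
L: 166 / 7.25 = 22.897 → 22.90 in.
3XL: 182 / 7.25 = 25.103 → 25.10 in.

M 21.10 inches; L 22.90 inches; 3XL 25.10 inches.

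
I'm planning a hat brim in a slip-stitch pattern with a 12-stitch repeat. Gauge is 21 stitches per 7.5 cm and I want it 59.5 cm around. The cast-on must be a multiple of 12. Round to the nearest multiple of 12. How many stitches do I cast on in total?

21 / 7.5 = 2.8 sts per cm.
59.5 × 2.8 = 166.60 sts.
Nearest multiple of 12: 168.

168 stitches.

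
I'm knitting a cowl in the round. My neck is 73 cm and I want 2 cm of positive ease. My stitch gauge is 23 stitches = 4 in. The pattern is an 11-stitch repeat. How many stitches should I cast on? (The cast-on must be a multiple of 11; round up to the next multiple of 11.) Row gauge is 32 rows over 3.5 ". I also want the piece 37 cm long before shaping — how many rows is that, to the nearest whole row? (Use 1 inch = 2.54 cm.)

Cast on 176 stitches; work 133 rows.

Finished = 73 + 2 = 75 cm.
75 cm × 1/2.54 = 29.53 inches.
23/4 = 5.75 sts per in; 29.53 × 5.75 = 169.78 sts.
Next multiple of 11 → 176.
37 cm = 14.57 inches; × 9.143 = 133.18 → 133 rows.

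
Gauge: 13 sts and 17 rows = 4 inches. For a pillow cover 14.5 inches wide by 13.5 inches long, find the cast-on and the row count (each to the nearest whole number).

Cast on 47 stitches and work 57 rows.

Stitch gauge = 13/4 = 3.25 sts/in; 14.5 × 3.25 = 47.12 → 47 sts.
Row gauge = 17/4 = 4.25 rows/in; 13.5 × 4.25 = 57.38 → 57 rows.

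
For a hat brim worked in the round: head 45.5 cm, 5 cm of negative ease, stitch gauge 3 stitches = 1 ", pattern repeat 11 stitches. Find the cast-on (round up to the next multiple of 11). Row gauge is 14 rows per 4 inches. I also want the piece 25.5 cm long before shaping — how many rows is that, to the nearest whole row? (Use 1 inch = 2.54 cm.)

Finished = 45.5 − 5 = 40.5 cm.
40.5 cm × 1/2.54 = 15.94 inches.
3/1 = 3 sts per in; 15.94 × 3 = 47.83 sts.
Next multiple of 11 → 55.
25.5 cm = 10.04 inches; × 3.5 = 35.14 → 35 rows.

Cast on 55 stitches; work 35 rows.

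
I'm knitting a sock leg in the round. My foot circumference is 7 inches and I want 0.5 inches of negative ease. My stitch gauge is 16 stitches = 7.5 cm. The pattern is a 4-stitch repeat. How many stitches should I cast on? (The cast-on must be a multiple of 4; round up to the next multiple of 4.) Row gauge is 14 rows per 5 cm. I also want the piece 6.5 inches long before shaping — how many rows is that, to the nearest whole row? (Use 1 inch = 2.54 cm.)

Finished = 7 − 0.5 = 6.5 inches.
6.5 inches × 2.54 = 16.51 cm.
16/7.5 = 2.133 sts per cm; 16.51 × 2.133 = 35.22 sts.
Next multiple of 4 → 36.
6.5 inches = 16.51 cm; × 2.8 = 46.23 → 46 rows.

Cast on 36 stitches; work 46 rows.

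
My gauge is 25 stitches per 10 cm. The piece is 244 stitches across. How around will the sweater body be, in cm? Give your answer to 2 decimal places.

25 stitches / 10 cm = 2.5 stitches per cm.
244 / 2.5 = 97.600 cm.

97.60 cm.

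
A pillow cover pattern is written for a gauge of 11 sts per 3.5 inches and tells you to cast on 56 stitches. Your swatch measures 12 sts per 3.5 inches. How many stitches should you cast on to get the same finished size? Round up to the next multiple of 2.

Scale factor = 12 / 11 = 1.091.
56 × 12 / 11 = 61.09 sts.
→ 62 sts.

CO 62 sts.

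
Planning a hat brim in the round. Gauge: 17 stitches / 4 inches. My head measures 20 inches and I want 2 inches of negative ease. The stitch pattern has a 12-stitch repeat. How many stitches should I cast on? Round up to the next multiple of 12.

Cast on 84 stitches.

Finished = 20 − 2 = 18 inches.
17 / 4 = 4.25 sts/in.
18 × 4.25 = 76.50 sts.
Next multiple of 12: 84.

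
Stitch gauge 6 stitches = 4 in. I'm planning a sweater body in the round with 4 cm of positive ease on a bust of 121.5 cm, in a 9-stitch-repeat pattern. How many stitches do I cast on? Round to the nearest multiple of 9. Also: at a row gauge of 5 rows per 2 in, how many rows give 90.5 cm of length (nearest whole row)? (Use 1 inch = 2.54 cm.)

Finished = 121.5 + 4 = 125.5 cm.
125.5 cm × 1/2.54 = 49.41 inches.
6/4 = 1.5 sts per in; 49.41 × 1.5 = 74.11 sts.
Nearest multiple of 9 → 72.
90.5 cm = 35.63 inches; × 2.5 = 89.07 → 89 rows.

Cast on 72 stitches; work 89 rows.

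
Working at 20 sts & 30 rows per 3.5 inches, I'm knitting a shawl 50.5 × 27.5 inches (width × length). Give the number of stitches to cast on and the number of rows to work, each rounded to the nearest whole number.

Stitch gauge = 20/3.5 = 5.714 sts/in; 50.5 × 5.714 = 288.57 → 289 sts.
Row gauge = 30/3.5 = 8.571 rows/in; 27.5 × 8.571 = 235.71 → 236 rows.

Cast on 289 stitches and work 236 rows.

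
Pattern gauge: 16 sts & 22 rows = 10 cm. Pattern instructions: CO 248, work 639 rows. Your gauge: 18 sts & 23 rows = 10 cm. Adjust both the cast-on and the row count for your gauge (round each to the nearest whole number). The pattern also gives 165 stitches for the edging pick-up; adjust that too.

Cast on 279 stitches; work 668 rows; edging pick-up 186 stitches.

Stitches: 248 × 18/16 = 279.00 → 279.
Rows: 639 × 23/22 = 668.05 → 668.
edging pick-up: 165 × 18/16 = 185.62 → 186.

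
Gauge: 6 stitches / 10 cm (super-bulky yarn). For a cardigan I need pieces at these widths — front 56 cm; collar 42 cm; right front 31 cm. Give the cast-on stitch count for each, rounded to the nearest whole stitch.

front 34; collar 25; right front 19.

Rate = 6/10 = 0.6 sts per cm.
front: 56 × 0.6 = 33.60 → 34.
collar: 42 × 0.6 = 25.20 → 25.
right front: 31 × 0.6 = 18.60 → 19.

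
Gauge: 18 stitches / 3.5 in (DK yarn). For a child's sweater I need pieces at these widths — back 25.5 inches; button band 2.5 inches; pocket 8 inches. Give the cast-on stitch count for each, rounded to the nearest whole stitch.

Rate = 18/3.5 = 5.143 sts per in.
back: 25.5 × 5.143 = 131.14 → 131.
button band: 2.5 × 5.143 = 12.86 → 13.
pocket: 8 × 5.143 = 41.14 → 41.

back 131; button band 13; pocket 41.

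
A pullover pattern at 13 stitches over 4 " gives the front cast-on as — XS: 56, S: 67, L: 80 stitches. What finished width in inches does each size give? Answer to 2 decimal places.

13/4 = 3.25 sts per in.
XS: 56 / 3.25 = 17.231 → 17.23 in.
S: 67 / 3.25 = 20.615 → 20.62 in.
L: 80 / 3.25 = 24.615 → 24.62 in.

XS 17.23 inches; S 20.62 inches; L 24.62 inches.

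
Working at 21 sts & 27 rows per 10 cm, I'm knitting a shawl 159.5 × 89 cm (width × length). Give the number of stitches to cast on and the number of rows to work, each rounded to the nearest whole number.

Cast on 335 stitches and work 240 rows.

Stitch gauge = 21/10 = 2.1 sts/cm; 159.5 × 2.1 = 334.95 → 335 sts.
Row gauge = 27/10 = 2.7 rows/cm; 89 × 2.7 = 240.30 → 240 rows.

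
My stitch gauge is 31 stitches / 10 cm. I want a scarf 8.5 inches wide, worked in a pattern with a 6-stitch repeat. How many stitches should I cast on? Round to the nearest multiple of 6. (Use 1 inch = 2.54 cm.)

8.5 in = 8.5 × 2.54 = 21.59 cm.
31 / 10 = 3.1 sts/cm.
21.59 × 3.1 = 66.93 sts.
→ 66.

Cast on 66 stitches.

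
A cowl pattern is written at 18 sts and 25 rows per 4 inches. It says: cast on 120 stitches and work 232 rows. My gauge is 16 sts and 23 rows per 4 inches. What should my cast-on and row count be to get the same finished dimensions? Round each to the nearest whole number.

Cast on 107 stitches; work 213 rows.

Stitches: 120 × 16/18 = 106.67 → 107.
Rows: 232 × 23/25 = 213.44 → 213.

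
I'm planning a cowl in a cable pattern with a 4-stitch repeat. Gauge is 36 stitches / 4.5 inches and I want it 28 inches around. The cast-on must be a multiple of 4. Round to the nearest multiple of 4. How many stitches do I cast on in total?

Cast on 224 stitches.

36 / 4.5 = 8 sts per inch.
28 × 8 = 224.00 sts.
Nearest multiple of 4: 224.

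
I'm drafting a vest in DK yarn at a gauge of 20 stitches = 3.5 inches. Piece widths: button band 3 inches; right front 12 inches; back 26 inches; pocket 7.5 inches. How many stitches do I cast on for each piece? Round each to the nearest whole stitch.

button band 17; right front 69; back 149; pocket 43.

Rate = 20/3.5 = 5.714 sts per in.
button band: 3 × 5.714 = 17.14 → 17.
right front: 12 × 5.714 = 68.57 → 69.
back: 26 × 5.714 = 148.57 → 149.
pocket: 7.5 × 5.714 = 42.86 → 43.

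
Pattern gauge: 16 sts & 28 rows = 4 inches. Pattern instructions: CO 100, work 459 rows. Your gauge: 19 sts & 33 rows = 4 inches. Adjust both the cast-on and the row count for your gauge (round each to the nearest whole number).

Stitches: 100 × 19/16 = 118.75 → 119.
Rows: 459 × 33/28 = 540.96 → 541.

Cast on 119 stitches; work 541 rows.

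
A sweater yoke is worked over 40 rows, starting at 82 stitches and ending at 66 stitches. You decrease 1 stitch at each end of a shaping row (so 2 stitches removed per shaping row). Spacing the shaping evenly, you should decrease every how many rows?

Decrease every 5th row.

Stitches to remove: |66 − 82| = 16.
Shaping rows needed: 16 / 2 = 8.
40 rows / 8 = every 5 rows.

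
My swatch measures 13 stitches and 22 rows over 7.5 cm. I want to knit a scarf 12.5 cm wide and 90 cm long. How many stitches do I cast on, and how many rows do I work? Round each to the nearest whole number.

Stitch gauge = 13/7.5 = 1.733 sts/cm; 12.5 × 1.733 = 21.67 → 22 sts.
Row gauge = 22/7.5 = 2.933 rows/cm; 90 × 2.933 = 264.00 → 264 rows.

Cast on 22 stitches and work 264 rows.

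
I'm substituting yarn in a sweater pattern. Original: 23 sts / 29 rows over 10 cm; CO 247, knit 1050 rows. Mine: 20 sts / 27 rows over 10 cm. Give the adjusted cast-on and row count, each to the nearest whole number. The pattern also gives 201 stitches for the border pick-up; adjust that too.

Stitches: 247 × 20/23 = 214.78 → 215.
Rows: 1050 × 27/29 = 977.59 → 978.
border pick-up: 201 × 20/23 = 174.78 → 175.

Cast on 215 stitches; work 978 rows; border pick-up 175 stitches.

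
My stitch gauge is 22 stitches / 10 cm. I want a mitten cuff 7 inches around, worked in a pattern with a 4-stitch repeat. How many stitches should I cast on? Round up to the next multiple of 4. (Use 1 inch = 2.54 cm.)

7 in = 7 × 2.54 = 17.78 cm.
22 / 10 = 2.2 sts/cm.
17.78 × 2.2 = 39.12 sts.
→ 40.

CO 40 sts.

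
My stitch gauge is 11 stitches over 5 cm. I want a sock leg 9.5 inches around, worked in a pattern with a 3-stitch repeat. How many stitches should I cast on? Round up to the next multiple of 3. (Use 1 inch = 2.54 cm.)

Cast on 54 stitches.

9.5 in = 9.5 × 2.54 = 24.13 cm.
11 / 5 = 2.2 sts/cm.
24.13 × 2.2 = 53.09 sts.
→ 54.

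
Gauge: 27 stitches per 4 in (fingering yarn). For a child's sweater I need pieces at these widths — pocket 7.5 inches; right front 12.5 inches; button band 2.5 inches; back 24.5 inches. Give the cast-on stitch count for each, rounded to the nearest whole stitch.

pocket 51; right front 84; button band 17; back 165.

Rate = 27/4 = 6.75 sts per in.
pocket: 7.5 × 6.75 = 50.62 → 51.
right front: 12.5 × 6.75 = 84.38 → 84.
button band: 2.5 × 6.75 = 16.88 → 17.
back: 24.5 × 6.75 = 165.38 → 165.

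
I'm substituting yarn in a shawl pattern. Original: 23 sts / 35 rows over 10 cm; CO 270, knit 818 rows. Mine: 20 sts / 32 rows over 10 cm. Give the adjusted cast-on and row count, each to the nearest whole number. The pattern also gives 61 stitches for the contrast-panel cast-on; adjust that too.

Stitches: 270 × 20/23 = 234.78 → 235.
Rows: 818 × 32/35 = 747.89 → 748.
contrast-panel cast-on: 61 × 20/23 = 53.04 → 53.

Cast on 235 stitches; work 748 rows; contrast-panel cast-on 53 stitches.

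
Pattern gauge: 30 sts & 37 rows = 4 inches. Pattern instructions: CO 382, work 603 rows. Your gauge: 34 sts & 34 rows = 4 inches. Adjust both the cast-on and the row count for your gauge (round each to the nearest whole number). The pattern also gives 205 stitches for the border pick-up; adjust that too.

Cast on 433 stitches; work 554 rows; border pick-up 232 stitches.

Stitches: 382 × 34/30 = 432.93 → 433.
Rows: 603 × 34/37 = 554.11 → 554.
border pick-up: 205 × 34/30 = 232.33 → 232.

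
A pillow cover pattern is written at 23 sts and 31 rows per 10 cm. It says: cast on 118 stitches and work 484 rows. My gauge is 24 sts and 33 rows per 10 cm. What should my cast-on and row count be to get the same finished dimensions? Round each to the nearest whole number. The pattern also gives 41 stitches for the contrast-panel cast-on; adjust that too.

Stitches: 118 × 24/23 = 123.13 → 123.
Rows: 484 × 33/31 = 515.23 → 515.
contrast-panel cast-on: 41 × 24/23 = 42.78 → 43.

Cast on 123 stitches; work 515 rows; contrast-panel cast-on 43 stitches.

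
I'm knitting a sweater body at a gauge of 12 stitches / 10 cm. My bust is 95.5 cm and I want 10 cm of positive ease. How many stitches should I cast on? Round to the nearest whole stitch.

Finished = 95.5 + 10 = 105.5 cm.
12 / 10 = 1.2 sts per cm.
105.50 × 1.2 = 126.60 sts.
→ 127 sts.

CO 127 sts.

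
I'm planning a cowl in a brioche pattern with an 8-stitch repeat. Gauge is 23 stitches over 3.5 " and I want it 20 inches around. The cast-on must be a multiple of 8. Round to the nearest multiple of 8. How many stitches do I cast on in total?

Cast on 128 stitches.

23 / 3.5 = 6.571 sts per inch.
20 × 6.571 = 131.43 sts.
Nearest multiple of 8: 128.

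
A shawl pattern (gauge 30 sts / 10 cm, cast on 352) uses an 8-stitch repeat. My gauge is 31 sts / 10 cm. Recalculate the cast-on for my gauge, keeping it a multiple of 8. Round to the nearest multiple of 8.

360 stitches.

352 × 31 / 30 = 363.73.
Nearest multiple of 8: 360.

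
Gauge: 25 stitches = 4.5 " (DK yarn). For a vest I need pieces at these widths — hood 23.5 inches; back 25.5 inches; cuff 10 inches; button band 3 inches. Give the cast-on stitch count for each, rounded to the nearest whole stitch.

Rate = 25/4.5 = 5.556 sts per in.
hood: 23.5 × 5.556 = 130.56 → 131.
back: 25.5 × 5.556 = 141.67 → 142.
cuff: 10 × 5.556 = 55.56 → 56.
button band: 3 × 5.556 = 16.67 → 17.

hood 131; back 142; cuff 56; button band 17.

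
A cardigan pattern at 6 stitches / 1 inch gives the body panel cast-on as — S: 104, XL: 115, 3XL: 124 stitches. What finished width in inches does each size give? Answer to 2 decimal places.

6/1 = 6 sts per in.
S: 104 / 6 = 17.333 → 17.33 in.
XL: 115 / 6 = 19.167 → 19.17 in.
3XL: 124 / 6 = 20.667 → 20.67 in.

S 17.33 inches; XL 19.17 inches; 3XL 20.67 inches.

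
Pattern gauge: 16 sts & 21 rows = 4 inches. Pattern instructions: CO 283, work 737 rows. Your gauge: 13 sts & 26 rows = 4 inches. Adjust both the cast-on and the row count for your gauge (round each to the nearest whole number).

Cast on 230 stitches; work 912 rows.

Stitches: 283 × 13/16 = 229.94 → 230.
Rows: 737 × 26/21 = 912.48 → 912.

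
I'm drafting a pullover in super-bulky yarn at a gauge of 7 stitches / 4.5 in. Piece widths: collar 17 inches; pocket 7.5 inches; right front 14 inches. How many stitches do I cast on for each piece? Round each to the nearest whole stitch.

Rate = 7/4.5 = 1.556 sts per in.
collar: 17 × 1.556 = 26.44 → 26.
pocket: 7.5 × 1.556 = 11.67 → 12.
right front: 14 × 1.556 = 21.78 → 22.

collar 26; pocket 12; right front 22.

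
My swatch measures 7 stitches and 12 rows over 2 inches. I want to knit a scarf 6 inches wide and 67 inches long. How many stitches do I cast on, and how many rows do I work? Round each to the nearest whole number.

Cast on 21 stitches and work 402 rows.

Stitch gauge = 7/2 = 3.5 sts/in; 6 × 3.5 = 21.00 → 21 sts.
Row gauge = 12/2 = 6 rows/in; 67 × 6 = 402.00 → 402 rows.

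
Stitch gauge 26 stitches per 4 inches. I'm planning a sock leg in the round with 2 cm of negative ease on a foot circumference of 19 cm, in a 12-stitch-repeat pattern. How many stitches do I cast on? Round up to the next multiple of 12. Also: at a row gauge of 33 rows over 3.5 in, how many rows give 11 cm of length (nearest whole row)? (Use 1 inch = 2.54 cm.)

Finished = 19 − 2 = 17 cm.
17 cm × 1/2.54 = 6.69 inches.
26/4 = 6.5 sts per in; 6.69 × 6.5 = 43.50 sts.
Next multiple of 12 → 48.
11 cm = 4.33 inches; × 9.429 = 40.83 → 41 rows.

Cast on 48 stitches; work 41 rows.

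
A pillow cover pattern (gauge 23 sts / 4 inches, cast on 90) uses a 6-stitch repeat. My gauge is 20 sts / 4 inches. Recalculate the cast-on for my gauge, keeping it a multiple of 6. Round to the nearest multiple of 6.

90 × 20 / 23 = 78.26.
Nearest multiple of 6: 78.

CO 78 sts.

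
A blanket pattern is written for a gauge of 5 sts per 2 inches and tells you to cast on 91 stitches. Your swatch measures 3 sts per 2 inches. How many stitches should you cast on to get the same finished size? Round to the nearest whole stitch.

55 stitches.

Scale factor = 3 / 5 = 0.600.
91 × 3 / 5 = 54.60 sts.
→ 55 sts.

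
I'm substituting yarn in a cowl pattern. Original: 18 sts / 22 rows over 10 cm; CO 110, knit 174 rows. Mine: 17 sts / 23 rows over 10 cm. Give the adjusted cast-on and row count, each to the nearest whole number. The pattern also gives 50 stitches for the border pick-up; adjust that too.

Stitches: 110 × 17/18 = 103.89 → 104.
Rows: 174 × 23/22 = 181.91 → 182.
border pick-up: 50 × 17/18 = 47.22 → 47.

Cast on 104 stitches; work 182 rows; border pick-up 47 stitches.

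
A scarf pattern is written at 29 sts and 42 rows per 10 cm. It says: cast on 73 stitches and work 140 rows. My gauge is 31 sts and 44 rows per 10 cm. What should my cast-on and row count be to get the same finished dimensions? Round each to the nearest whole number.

Cast on 78 stitches; work 147 rows.

Stitches: 73 × 31/29 = 78.03 → 78.
Rows: 140 × 44/42 = 146.67 → 147.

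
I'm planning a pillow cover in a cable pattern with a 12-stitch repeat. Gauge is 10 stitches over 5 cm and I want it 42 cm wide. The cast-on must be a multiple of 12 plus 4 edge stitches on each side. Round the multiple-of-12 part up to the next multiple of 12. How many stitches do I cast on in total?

10 / 5 = 2 sts per cm.
42 × 2 = 84.00 sts.
Less 8 edge sts → 76.00 for the repeat.
Next multiple of 12: 84.
Add back 8 edge sts → 92.

CO 92 sts.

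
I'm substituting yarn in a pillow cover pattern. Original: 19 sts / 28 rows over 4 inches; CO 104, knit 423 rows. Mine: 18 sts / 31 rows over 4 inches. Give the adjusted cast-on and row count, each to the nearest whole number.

Stitches: 104 × 18/19 = 98.53 → 99.
Rows: 423 × 31/28 = 468.32 → 468.

Cast on 99 stitches; work 468 rows.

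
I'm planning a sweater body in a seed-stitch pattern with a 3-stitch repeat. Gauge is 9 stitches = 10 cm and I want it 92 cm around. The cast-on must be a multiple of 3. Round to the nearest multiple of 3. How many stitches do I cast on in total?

Cast on 84 stitches.

9 / 10 = 0.9 sts per cm.
92 × 0.9 = 82.80 sts.
Nearest multiple of 3: 84.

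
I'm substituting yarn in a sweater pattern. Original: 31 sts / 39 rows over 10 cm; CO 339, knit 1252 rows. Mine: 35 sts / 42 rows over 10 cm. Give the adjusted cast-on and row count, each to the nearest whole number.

Cast on 383 stitches; work 1348 rows.

Stitches: 339 × 35/31 = 382.74 → 383.
Rows: 1252 × 42/39 = 1348.31 → 1348.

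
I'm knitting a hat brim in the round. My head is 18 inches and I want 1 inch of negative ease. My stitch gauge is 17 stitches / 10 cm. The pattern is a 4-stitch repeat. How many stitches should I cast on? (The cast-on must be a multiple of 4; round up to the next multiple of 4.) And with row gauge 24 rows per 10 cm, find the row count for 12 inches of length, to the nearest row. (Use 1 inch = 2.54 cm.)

Finished = 18 − 1 = 17 inches.
17 inches × 2.54 = 43.18 cm.
17/10 = 1.7 sts per cm; 43.18 × 1.7 = 73.41 sts.
Next multiple of 4 → 76.
12 inches = 30.48 cm; × 2.4 = 73.15 → 73 rows.

Cast on 76 stitches; work 73 rows.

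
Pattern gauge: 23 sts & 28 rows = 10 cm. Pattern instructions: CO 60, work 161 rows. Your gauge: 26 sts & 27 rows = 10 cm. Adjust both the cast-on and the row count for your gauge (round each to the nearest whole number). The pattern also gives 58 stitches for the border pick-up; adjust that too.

Cast on 68 stitches; work 155 rows; border pick-up 66 stitches.

Stitches: 60 × 26/23 = 67.83 → 68.
Rows: 161 × 27/28 = 155.25 → 155.
border pick-up: 58 × 26/23 = 65.57 → 66.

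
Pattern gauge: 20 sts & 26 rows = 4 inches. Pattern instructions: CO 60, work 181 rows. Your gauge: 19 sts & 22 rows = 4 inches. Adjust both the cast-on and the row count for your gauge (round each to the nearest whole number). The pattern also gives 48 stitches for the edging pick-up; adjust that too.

Stitches: 60 × 19/20 = 57.00 → 57.
Rows: 181 × 22/26 = 153.15 → 153.
edging pick-up: 48 × 19/20 = 45.60 → 46.

Cast on 57 stitches; work 153 rows; edging pick-up 46 stitches.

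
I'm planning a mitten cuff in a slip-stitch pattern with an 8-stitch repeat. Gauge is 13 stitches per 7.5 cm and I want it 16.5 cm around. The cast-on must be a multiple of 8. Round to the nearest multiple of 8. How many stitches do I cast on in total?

32 stitches.

13 / 7.5 = 1.733 sts per cm.
16.5 × 1.733 = 28.60 sts.
Nearest multiple of 8: 32.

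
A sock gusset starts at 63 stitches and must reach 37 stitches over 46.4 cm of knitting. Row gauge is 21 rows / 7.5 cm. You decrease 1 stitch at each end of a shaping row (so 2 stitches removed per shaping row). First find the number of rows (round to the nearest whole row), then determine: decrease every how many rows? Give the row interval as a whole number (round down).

Rows = 46.4 × 2.8 = 129.9 → 130 rows.
Stitches to remove: 26 → 13 shaping rows (at 2 st each).
130 / 13 = 10.00 → every 10 rows.

Decrease every 10th row.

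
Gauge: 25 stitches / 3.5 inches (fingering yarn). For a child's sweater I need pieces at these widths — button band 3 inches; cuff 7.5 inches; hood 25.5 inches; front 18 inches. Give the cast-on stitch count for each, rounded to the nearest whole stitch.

button band 21; cuff 54; hood 182; front 129.

Rate = 25/3.5 = 7.143 sts per in.
button band: 3 × 7.143 = 21.43 → 21.
cuff: 7.5 × 7.143 = 53.57 → 54.
hood: 25.5 × 7.143 = 182.14 → 182.
front: 18 × 7.143 = 128.57 → 129.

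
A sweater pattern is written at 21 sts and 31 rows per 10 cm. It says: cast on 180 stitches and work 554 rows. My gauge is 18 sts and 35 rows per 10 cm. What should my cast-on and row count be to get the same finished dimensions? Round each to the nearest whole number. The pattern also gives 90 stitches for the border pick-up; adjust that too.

Stitches: 180 × 18/21 = 154.29 → 154.
Rows: 554 × 35/31 = 625.48 → 625.
border pick-up: 90 × 18/21 = 77.14 → 77.

Cast on 154 stitches; work 625 rows; border pick-up 77 stitches.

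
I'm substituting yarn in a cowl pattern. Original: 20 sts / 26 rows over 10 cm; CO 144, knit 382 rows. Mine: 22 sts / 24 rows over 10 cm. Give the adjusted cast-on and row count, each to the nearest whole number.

Stitches: 144 × 22/20 = 158.40 → 158.
Rows: 382 × 24/26 = 352.62 → 353.

Cast on 158 stitches; work 353 rows.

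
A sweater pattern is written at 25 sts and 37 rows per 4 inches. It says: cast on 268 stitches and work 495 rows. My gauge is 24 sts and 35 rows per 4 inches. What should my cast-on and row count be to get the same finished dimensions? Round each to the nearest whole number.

Stitches: 268 × 24/25 = 257.28 → 257.
Rows: 495 × 35/37 = 468.24 → 468.

Cast on 257 stitches; work 468 rows.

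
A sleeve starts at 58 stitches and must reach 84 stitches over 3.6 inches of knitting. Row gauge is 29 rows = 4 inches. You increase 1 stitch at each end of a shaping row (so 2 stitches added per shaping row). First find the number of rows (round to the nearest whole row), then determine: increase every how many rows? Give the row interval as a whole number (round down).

Rows = 3.6 × 7.25 = 26.1 → 26 rows.
Stitches to add: 26 → 13 shaping rows (at 2 st each).
26 / 13 = 2.00 → every 2 rows.

Increase every 2nd row.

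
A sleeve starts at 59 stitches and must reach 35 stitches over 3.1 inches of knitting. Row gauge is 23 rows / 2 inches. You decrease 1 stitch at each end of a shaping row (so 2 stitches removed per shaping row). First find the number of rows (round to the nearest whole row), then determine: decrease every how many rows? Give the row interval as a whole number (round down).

Rows = 3.1 × 11.5 = 35.6 → 36 rows.
Stitches to remove: 24 → 12 shaping rows (at 2 st each).
36 / 12 = 3.00 → every 3 rows.

Decrease every 3rd row.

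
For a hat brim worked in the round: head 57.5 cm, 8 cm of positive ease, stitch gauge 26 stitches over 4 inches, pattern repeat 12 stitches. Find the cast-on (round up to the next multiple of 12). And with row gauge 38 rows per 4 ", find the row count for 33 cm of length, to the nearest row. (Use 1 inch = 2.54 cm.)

Finished = 57.5 + 8 = 65.5 cm.
65.5 cm × 1/2.54 = 25.79 inches.
26/4 = 6.5 sts per in; 25.79 × 6.5 = 167.62 sts.
Next multiple of 12 → 168.
33 cm = 12.99 inches; × 9.5 = 123.43 → 123 rows.

Cast on 168 stitches; work 123 rows.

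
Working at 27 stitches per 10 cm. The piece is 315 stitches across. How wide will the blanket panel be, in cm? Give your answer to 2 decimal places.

116.67 cm.

27 stitches / 10 cm = 2.7 stitches per cm.
315 / 2.7 = 116.667 cm.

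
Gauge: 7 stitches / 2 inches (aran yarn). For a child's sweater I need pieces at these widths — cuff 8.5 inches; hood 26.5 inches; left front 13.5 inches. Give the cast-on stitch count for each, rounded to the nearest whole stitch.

cuff 30; hood 93; left front 47.

Rate = 7/2 = 3.5 sts per in.
cuff: 8.5 × 3.5 = 29.75 → 30.
hood: 26.5 × 3.5 = 92.75 → 93.
left front: 13.5 × 3.5 = 47.25 → 47.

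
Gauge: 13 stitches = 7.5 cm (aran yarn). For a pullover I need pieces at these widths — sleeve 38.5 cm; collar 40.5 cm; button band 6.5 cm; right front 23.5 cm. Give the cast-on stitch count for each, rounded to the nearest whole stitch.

sleeve 67; collar 70; button band 11; right front 41.

Rate = 13/7.5 = 1.733 sts per cm.
sleeve: 38.5 × 1.733 = 66.73 → 67.
collar: 40.5 × 1.733 = 70.20 → 70.
button band: 6.5 × 1.733 = 11.27 → 11.
right front: 23.5 × 1.733 = 40.73 → 41.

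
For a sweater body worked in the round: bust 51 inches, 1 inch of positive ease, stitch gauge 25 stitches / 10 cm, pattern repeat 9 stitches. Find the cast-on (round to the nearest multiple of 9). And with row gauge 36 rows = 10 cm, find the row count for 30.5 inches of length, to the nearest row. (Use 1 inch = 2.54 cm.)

Cast on 333 stitches; work 279 rows.

Finished = 51 + 1 = 52 inches.
52 inches × 2.54 = 132.08 cm.
25/10 = 2.5 sts per cm; 132.08 × 2.5 = 330.20 sts.
Nearest multiple of 9 → 333.
30.5 inches = 77.47 cm; × 3.6 = 278.89 → 279 rows.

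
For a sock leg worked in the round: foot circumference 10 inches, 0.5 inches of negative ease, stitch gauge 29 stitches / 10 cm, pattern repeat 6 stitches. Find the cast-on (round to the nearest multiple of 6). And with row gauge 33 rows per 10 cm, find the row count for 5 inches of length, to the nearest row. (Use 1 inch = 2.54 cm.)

Cast on 72 stitches; work 42 rows.

Finished = 10 − 0.5 = 9.5 inches.
9.5 inches × 2.54 = 24.13 cm.
29/10 = 2.9 sts per cm; 24.13 × 2.9 = 69.98 sts.
Nearest multiple of 6 → 72.
5 inches = 12.70 cm; × 3.3 = 41.91 → 42 rows.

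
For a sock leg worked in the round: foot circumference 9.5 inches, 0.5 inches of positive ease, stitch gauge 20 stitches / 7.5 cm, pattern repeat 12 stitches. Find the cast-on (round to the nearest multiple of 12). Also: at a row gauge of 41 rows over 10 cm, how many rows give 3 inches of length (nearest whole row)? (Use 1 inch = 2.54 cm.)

Cast on 72 stitches; work 31 rows.

Finished = 9.5 + 0.5 = 10 inches.
10 inches × 2.54 = 25.40 cm.
20/7.5 = 2.667 sts per cm; 25.40 × 2.667 = 67.73 sts.
Nearest multiple of 12 → 72.
3 inches = 7.62 cm; × 4.1 = 31.24 → 31 rows.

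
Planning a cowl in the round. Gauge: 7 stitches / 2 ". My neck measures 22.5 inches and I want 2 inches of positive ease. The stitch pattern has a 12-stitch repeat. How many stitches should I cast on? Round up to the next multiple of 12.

Finished = 22.5 + 2 = 24.5 inches.
7 / 2 = 3.5 sts/in.
24.5 × 3.5 = 85.75 sts.
Next multiple of 12: 96.

Cast on 96 stitches.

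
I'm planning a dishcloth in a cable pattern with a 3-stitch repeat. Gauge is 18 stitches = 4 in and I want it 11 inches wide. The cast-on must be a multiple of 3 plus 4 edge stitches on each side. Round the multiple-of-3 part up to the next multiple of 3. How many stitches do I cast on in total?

Cast on 50 stitches.

18 / 4 = 4.5 sts per inch.
11 × 4.5 = 49.50 sts.
Less 8 edge sts → 41.50 for the repeat.
Next multiple of 3: 42.
Add back 8 edge sts → 50.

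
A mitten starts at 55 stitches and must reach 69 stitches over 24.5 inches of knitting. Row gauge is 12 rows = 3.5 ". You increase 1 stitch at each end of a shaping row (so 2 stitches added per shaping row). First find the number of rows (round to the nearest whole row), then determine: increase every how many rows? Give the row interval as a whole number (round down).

Rows = 24.5 × 3.429 = 84.0 → 84 rows.
Stitches to add: 14 → 7 shaping rows (at 2 st each).
84 / 7 = 12.00 → every 12 rows.

Increase every 12th row.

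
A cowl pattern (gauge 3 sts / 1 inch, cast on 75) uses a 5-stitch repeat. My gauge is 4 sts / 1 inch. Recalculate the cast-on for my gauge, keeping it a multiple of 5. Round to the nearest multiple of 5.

75 × 4 / 3 = 100.00.
Nearest multiple of 5: 100.

CO 100 sts.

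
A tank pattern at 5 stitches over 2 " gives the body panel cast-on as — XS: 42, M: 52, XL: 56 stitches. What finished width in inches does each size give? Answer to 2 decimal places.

5/2 = 2.5 sts per in.
XS: 42 / 2.5 = 16.800 → 16.80 in.
M: 52 / 2.5 = 20.800 → 20.80 in.
XL: 56 / 2.5 = 22.400 → 22.40 in.

XS 16.80 inches; M 20.80 inches; XL 22.40 inches.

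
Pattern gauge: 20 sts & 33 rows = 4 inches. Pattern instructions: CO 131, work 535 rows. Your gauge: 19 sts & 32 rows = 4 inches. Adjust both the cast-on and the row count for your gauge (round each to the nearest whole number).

Stitches: 131 × 19/20 = 124.45 → 124.
Rows: 535 × 32/33 = 518.79 → 519.

Cast on 124 stitches; work 519 rows.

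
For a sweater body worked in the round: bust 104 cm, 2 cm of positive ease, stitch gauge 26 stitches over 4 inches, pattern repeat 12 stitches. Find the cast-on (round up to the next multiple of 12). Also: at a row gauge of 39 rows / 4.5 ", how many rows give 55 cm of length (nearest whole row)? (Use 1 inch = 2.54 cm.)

Finished = 104 + 2 = 106 cm.
106 cm × 1/2.54 = 41.73 inches.
26/4 = 6.5 sts per in; 41.73 × 6.5 = 271.26 sts.
Next multiple of 12 → 276.
55 cm = 21.65 inches; × 8.667 = 187.66 → 188 rows.

Cast on 276 stitches; work 188 rows.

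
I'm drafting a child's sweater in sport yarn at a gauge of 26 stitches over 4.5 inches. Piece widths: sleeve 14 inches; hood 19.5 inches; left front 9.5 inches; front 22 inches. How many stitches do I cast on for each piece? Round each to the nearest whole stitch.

Rate = 26/4.5 = 5.778 sts per in.
sleeve: 14 × 5.778 = 80.89 → 81.
hood: 19.5 × 5.778 = 112.67 → 113.
left front: 9.5 × 5.778 = 54.89 → 55.
front: 22 × 5.778 = 127.11 → 127.

sleeve 81; hood 113; left front 55; front 127.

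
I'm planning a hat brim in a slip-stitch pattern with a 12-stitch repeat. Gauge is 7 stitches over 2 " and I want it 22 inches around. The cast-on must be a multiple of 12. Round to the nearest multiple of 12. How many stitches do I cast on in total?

CO 72 sts.

7 / 2 = 3.5 sts per inch.
22 × 3.5 = 77.00 sts.
Nearest multiple of 12: 72.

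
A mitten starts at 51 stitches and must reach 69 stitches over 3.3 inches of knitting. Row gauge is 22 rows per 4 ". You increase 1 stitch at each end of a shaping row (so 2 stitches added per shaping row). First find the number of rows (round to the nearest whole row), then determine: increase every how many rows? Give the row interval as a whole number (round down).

Rows = 3.3 × 5.5 = 18.1 → 18 rows.
Stitches to add: 18 → 9 shaping rows (at 2 st each).
18 / 9 = 2.00 → every 2 rows.

Increase every 2nd row.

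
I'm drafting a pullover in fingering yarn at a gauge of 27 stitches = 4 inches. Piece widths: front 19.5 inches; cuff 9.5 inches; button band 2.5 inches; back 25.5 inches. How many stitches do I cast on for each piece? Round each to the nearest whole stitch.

front 132; cuff 64; button band 17; back 172.

Rate = 27/4 = 6.75 sts per in.
front: 19.5 × 6.75 = 131.62 → 132.
cuff: 9.5 × 6.75 = 64.12 → 64.
button band: 2.5 × 6.75 = 16.88 → 17.
back: 25.5 × 6.75 = 172.12 → 172.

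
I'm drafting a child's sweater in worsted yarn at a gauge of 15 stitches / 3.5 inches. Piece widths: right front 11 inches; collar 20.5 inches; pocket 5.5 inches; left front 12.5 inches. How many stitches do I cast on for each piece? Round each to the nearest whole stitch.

Rate = 15/3.5 = 4.286 sts per in.
right front: 11 × 4.286 = 47.14 → 47.
collar: 20.5 × 4.286 = 87.86 → 88.
pocket: 5.5 × 4.286 = 23.57 → 24.
left front: 12.5 × 4.286 = 53.57 → 54.

right front 47; collar 88; pocket 24; left front 54.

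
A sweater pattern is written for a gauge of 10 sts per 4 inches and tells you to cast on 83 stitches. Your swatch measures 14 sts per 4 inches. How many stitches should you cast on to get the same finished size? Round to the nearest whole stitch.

Scale factor = 14 / 10 = 1.400.
83 × 14 / 10 = 116.20 sts.
→ 116 sts.

Cast on 116 stitches.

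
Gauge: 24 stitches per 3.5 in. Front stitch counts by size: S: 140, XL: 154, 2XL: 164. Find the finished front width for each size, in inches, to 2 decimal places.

24/3.5 = 6.857 sts per in.
S: 140 / 6.857 = 20.417 → 20.42 in.
XL: 154 / 6.857 = 22.458 → 22.46 in.
2XL: 164 / 6.857 = 23.917 → 23.92 in.

S 20.42 inches; XL 22.46 inches; 2XL 23.92 inches.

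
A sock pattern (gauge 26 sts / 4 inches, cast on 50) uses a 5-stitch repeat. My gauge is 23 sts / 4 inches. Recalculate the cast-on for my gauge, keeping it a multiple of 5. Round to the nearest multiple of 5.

45 stitches.

50 × 23 / 26 = 44.23.
Nearest multiple of 5: 45.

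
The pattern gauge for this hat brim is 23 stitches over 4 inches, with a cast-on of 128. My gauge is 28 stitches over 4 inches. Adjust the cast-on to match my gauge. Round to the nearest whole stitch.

Scale factor = 28 / 23 = 1.217.
128 × 28 / 23 = 155.83 sts.
→ 156 sts.

Cast on 156 stitches.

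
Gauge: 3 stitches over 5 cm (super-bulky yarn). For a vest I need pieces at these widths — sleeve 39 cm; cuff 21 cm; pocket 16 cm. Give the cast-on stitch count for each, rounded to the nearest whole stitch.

Rate = 3/5 = 0.6 sts per cm.
sleeve: 39 × 0.6 = 23.40 → 23.
cuff: 21 × 0.6 = 12.60 → 13.
pocket: 16 × 0.6 = 9.60 → 10.

sleeve 23; cuff 13; pocket 10.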